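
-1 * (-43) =43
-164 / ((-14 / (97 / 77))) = 7954 / 539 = 14.76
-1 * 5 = -5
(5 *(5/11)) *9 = 225/11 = 20.45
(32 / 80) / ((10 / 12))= 12 / 25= 0.48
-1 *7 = -7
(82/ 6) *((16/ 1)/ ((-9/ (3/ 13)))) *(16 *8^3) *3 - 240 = -5383312/ 39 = -138033.64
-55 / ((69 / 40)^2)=-88000 / 4761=-18.48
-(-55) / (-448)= -55 / 448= -0.12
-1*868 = -868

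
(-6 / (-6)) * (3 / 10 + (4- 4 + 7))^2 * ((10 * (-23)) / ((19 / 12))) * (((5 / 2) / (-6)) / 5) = 122567 / 190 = 645.09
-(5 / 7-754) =5273 / 7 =753.29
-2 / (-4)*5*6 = 15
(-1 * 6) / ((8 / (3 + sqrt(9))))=-9 / 2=-4.50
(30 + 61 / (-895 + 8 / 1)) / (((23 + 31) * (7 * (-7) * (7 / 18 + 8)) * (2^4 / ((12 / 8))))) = -26549 / 210013216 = -0.00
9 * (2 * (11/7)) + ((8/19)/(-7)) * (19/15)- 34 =-608/105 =-5.79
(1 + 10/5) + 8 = 11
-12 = -12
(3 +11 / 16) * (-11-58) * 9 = -36639 / 16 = -2289.94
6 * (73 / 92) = 219 / 46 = 4.76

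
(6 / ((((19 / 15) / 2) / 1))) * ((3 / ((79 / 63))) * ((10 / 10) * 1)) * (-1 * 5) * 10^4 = -1701000000 / 1501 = -1133244.50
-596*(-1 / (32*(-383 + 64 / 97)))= -14453 / 296696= -0.05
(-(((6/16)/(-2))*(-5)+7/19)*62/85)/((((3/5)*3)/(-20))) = 61535/5814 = 10.58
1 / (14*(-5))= -1 / 70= -0.01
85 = 85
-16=-16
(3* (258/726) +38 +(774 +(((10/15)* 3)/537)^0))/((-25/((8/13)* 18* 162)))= -2297854656/39325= -58432.41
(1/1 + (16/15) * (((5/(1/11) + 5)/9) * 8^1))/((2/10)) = 2605/9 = 289.44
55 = 55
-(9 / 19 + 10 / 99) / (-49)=1081 / 92169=0.01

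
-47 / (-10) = 47 / 10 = 4.70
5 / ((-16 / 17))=-85 / 16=-5.31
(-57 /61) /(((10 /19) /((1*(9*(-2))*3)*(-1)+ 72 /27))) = -6137 /61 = -100.61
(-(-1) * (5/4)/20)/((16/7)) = 7/256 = 0.03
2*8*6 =96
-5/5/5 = -1/5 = -0.20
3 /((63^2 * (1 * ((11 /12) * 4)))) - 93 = -451142 /4851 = -93.00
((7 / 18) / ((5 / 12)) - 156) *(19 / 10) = -22097 / 75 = -294.63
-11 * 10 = -110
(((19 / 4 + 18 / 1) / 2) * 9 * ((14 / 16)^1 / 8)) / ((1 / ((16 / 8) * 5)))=28665 / 256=111.97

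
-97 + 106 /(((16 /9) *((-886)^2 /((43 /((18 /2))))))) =-609154617 /6279968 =-97.00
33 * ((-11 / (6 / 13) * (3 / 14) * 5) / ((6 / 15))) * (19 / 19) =-117975 / 56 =-2106.70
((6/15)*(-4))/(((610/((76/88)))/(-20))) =152/3355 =0.05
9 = 9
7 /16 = 0.44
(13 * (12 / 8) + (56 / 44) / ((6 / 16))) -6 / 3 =20.89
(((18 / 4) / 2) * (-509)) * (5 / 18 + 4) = -39193 / 8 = -4899.12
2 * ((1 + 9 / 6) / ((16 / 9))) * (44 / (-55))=-9 / 4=-2.25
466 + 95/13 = 6153/13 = 473.31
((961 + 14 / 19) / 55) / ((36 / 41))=249731 / 12540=19.91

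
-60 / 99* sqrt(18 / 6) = -20* sqrt(3) / 33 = -1.05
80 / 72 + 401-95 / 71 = 256094 / 639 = 400.77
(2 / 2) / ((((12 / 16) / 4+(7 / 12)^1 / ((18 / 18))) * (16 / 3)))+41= 1526 / 37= 41.24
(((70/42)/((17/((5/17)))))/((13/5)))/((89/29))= 3625/1003119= 0.00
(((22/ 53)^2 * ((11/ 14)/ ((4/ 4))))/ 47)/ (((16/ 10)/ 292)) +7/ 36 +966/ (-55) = -16.84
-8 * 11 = -88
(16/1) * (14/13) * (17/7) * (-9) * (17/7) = -83232/91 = -914.64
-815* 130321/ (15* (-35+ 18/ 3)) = 21242323/ 87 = 244164.63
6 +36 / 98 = 312 / 49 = 6.37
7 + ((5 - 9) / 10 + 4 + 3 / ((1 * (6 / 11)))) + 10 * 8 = 961 / 10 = 96.10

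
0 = 0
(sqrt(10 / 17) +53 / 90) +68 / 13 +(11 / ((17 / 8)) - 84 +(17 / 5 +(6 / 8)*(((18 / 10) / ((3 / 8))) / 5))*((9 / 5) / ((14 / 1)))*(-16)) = -283609073 / 3480750 +sqrt(170) / 17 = -80.71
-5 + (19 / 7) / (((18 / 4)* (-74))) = -11674 / 2331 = -5.01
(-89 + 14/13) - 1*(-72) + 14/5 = -853/65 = -13.12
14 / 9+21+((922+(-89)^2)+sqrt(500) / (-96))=79790 / 9 - 5*sqrt(5) / 48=8865.32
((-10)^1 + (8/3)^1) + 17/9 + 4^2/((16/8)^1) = 23/9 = 2.56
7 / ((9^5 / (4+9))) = 0.00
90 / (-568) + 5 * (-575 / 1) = -816545 / 284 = -2875.16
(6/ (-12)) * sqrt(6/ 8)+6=6 - sqrt(3)/ 4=5.57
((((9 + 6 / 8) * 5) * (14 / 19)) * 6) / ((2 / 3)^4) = 331695 / 304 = 1091.10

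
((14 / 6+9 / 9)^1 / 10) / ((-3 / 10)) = -10 / 9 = -1.11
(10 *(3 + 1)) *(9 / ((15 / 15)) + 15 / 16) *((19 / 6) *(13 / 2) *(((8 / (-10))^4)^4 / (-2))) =-3514088554496 / 30517578125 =-115.15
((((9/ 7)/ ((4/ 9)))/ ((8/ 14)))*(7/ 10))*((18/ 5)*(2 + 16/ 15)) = 39123/ 1000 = 39.12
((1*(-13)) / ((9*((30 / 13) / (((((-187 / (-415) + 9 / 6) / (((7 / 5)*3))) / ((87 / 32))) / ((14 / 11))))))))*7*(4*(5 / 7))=-1.68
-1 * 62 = -62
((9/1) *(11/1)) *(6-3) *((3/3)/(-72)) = -33/8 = -4.12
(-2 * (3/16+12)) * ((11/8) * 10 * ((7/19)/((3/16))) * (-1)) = 25025/38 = 658.55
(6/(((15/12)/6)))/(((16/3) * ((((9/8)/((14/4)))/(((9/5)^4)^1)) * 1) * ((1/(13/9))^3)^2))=135150652/84375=1601.79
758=758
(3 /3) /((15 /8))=0.53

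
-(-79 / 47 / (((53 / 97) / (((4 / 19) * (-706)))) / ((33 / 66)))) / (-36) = 2705039 / 425961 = 6.35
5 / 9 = 0.56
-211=-211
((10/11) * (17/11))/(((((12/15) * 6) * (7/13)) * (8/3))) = 5525/27104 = 0.20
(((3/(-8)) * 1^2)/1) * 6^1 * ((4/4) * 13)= -29.25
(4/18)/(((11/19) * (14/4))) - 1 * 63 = -43583/693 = -62.89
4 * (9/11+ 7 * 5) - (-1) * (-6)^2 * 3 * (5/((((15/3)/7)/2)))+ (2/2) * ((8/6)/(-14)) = 382346/231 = 1655.18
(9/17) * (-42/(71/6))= -2268/1207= -1.88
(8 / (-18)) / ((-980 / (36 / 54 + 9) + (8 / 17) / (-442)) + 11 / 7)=3050684 / 685092501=0.00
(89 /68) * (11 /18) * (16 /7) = 1958 /1071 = 1.83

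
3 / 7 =0.43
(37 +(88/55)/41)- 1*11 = 5338/205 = 26.04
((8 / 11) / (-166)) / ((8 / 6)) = -3 / 913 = -0.00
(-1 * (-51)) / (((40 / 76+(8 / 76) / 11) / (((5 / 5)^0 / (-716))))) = -10659 / 80192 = -0.13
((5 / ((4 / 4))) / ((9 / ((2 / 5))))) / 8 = 0.03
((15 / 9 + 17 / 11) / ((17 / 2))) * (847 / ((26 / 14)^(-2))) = 394108 / 357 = 1103.94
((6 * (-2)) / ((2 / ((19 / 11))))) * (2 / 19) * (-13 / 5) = 156 / 55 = 2.84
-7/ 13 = -0.54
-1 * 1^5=-1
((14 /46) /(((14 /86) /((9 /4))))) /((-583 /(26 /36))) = -0.01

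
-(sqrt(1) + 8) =-9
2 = 2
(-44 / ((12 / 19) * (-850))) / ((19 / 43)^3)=874577 / 920550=0.95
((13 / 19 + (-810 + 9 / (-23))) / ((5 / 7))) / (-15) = 2476894 / 32775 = 75.57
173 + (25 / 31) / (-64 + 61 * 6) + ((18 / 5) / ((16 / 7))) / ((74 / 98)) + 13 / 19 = 23136910193 / 131629720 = 175.77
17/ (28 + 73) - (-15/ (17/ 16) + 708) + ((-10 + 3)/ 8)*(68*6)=-1804076/ 1717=-1050.71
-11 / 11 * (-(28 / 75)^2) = 784 / 5625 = 0.14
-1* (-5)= 5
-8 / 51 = -0.16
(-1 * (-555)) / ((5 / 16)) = 1776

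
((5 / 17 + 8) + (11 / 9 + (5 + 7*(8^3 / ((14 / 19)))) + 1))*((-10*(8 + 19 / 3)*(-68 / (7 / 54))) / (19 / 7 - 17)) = -128409352 / 5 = -25681870.40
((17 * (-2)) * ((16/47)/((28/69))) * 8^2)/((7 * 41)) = -600576/94423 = -6.36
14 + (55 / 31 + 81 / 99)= 5658 / 341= 16.59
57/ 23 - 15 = -288/ 23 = -12.52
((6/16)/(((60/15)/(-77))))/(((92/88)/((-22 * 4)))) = 27951/46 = 607.63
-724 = -724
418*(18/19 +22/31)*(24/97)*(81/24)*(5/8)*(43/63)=5193540/21049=246.74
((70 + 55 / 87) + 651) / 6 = 31391 / 261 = 120.27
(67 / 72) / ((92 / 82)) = 2747 / 3312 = 0.83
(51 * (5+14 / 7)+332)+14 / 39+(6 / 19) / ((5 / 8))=689.86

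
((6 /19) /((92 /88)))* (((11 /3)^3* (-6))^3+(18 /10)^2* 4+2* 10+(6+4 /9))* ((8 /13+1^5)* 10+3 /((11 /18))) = -1893900701336864 /11504025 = -164629397.22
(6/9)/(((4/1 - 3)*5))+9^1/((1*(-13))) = -0.56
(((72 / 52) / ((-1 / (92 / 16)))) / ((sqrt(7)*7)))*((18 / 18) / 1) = -207*sqrt(7) / 1274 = -0.43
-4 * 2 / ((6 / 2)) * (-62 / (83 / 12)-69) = 17256 / 83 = 207.90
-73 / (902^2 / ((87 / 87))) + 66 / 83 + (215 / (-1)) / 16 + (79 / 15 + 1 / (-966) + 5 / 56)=-4753859849713 / 652331415120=-7.29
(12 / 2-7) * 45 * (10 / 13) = -450 / 13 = -34.62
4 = 4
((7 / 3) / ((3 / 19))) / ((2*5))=133 / 90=1.48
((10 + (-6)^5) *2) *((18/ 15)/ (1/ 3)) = -279576/ 5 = -55915.20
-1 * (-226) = 226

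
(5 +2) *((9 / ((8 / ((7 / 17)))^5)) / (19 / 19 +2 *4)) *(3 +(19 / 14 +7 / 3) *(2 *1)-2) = 0.00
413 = 413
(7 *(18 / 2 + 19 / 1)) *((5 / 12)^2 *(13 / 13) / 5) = 245 / 36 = 6.81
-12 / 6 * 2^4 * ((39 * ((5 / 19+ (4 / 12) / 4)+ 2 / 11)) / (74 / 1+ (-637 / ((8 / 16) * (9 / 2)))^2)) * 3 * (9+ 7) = -0.39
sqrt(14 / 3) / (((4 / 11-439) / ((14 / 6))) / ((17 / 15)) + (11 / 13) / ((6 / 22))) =-17017 * sqrt(42) / 8309486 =-0.01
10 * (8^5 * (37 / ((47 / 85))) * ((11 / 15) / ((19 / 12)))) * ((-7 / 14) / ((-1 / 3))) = 15233267.10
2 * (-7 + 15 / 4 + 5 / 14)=-5.79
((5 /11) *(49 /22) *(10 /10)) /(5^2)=49 /1210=0.04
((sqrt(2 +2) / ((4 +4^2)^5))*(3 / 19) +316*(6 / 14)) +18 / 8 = 29298000021 / 212800000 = 137.68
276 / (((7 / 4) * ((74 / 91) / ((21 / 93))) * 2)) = 25116 / 1147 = 21.90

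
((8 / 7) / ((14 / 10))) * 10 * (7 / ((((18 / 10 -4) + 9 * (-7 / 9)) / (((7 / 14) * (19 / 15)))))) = -1900 / 483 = -3.93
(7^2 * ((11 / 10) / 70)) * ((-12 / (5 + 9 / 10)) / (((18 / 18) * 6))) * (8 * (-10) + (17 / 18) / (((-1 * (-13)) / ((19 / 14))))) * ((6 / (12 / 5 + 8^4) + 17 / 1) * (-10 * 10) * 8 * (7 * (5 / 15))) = -70219817558660 / 106092207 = -661875.36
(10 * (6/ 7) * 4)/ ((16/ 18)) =270/ 7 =38.57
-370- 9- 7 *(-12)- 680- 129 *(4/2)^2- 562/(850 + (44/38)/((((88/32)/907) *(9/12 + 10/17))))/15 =-21952381934/14722935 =-1491.03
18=18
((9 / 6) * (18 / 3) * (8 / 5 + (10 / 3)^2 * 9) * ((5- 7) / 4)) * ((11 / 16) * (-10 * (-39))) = -490347 / 4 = -122586.75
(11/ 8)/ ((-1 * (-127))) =11/ 1016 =0.01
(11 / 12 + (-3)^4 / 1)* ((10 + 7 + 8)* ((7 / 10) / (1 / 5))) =172025 / 24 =7167.71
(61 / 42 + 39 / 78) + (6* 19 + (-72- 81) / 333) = 89738 / 777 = 115.49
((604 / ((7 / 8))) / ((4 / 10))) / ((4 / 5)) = 15100 / 7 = 2157.14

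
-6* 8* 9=-432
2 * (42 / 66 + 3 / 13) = 248 / 143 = 1.73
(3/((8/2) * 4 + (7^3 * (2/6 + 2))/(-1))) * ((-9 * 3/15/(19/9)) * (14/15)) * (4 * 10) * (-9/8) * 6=-183708/223535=-0.82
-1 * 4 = -4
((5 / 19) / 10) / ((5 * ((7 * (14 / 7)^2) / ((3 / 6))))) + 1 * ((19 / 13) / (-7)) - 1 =-167187 / 138320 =-1.21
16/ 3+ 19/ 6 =17/ 2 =8.50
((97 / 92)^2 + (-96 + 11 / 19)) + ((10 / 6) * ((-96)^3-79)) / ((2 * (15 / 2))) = -142428907189 / 1447344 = -98407.09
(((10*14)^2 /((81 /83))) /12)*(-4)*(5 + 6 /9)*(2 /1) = -55311200 /729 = -75872.70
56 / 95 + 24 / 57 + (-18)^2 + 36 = 361.01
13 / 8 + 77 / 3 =655 / 24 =27.29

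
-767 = -767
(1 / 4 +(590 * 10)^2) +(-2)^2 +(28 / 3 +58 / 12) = 417720221 / 12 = 34810018.42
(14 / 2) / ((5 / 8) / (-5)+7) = 56 / 55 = 1.02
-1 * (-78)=78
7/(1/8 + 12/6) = 56/17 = 3.29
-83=-83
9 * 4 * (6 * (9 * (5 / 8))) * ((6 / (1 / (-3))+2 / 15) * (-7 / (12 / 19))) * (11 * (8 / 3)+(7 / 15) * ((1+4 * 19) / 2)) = 113802381 / 10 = 11380238.10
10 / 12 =5 / 6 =0.83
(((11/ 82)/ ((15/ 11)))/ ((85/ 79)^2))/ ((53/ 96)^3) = 111353020416/ 220505446625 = 0.50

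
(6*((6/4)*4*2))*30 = 2160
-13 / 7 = -1.86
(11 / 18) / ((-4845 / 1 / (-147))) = 539 / 29070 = 0.02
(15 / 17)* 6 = 90 / 17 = 5.29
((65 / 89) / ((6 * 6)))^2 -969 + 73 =-9197987711 / 10265616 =-896.00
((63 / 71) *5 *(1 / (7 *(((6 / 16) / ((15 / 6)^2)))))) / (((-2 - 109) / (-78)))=19500 / 2627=7.42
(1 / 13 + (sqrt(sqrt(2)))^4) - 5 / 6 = 97 / 78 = 1.24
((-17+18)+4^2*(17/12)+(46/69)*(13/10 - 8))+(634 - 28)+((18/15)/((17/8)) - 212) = 7034/17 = 413.76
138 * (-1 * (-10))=1380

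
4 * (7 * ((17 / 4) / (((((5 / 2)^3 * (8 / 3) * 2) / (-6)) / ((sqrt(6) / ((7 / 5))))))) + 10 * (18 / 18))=40 - 153 * sqrt(6) / 25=25.01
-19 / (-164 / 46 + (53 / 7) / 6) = 18354 / 2225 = 8.25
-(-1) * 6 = 6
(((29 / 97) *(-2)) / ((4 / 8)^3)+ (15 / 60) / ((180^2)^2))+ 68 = 25748513280097 / 407306880000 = 63.22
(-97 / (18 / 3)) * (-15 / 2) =485 / 4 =121.25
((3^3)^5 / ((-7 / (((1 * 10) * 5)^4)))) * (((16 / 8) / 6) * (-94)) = 401427755357142.86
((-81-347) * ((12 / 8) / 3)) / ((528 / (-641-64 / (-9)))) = 610435 / 2376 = 256.92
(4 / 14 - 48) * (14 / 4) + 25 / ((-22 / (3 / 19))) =-69881 / 418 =-167.18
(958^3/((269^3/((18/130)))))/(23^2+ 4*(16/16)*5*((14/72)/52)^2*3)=0.01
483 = 483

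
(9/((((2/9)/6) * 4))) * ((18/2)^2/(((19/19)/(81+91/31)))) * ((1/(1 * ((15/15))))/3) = 8535861/62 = 137675.18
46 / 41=1.12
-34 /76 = -17 /38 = -0.45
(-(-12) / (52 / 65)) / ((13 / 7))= 105 / 13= 8.08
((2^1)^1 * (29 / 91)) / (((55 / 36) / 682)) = 129456 / 455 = 284.52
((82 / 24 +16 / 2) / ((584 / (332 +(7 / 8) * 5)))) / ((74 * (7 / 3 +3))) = 368667 / 22126592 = 0.02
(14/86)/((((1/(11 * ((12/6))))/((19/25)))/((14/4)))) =10241/1075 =9.53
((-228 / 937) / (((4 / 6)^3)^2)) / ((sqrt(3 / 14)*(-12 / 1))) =4617*sqrt(42) / 59968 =0.50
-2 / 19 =-0.11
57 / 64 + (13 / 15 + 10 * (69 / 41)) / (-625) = 21212863 / 24600000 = 0.86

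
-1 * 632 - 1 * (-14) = -618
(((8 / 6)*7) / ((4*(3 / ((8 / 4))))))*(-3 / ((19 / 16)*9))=-224 / 513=-0.44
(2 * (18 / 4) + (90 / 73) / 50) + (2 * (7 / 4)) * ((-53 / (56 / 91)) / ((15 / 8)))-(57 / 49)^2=-161000725 / 1051638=-153.10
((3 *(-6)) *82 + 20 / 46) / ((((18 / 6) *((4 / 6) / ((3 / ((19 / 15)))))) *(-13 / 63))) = 48107115 / 5681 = 8468.07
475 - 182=293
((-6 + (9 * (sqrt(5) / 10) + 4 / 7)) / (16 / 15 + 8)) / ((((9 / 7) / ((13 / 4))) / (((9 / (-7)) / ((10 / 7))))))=0.86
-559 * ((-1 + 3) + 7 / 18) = -24037 / 18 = -1335.39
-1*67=-67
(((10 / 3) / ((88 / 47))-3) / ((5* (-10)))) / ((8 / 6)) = 161 / 8800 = 0.02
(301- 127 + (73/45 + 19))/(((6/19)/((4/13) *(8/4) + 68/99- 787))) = -84132268793/173745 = -484228.43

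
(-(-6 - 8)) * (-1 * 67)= -938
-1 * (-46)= 46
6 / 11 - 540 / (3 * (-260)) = 177 / 143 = 1.24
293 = 293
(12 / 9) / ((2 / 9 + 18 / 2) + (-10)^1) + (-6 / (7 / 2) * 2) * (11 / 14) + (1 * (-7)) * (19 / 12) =-9109 / 588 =-15.49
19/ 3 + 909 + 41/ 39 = 11913/ 13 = 916.38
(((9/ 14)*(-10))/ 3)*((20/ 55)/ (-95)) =0.01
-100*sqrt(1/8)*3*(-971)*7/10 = 72093.07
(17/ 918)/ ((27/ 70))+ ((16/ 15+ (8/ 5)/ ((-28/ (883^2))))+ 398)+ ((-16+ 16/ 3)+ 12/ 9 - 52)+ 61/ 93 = -34972691396/ 790965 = -44215.22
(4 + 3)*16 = 112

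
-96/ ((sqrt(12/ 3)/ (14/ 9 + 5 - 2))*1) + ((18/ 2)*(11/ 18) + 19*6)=-595/ 6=-99.17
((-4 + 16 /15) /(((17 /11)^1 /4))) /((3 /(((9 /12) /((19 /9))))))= -1452 /1615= -0.90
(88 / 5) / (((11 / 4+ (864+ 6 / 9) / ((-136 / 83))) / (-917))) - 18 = 3411942 / 267725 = 12.74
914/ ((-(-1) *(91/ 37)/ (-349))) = -11802482/ 91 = -129697.60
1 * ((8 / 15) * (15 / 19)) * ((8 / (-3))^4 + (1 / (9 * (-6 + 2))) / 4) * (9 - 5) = 131054 / 1539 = 85.16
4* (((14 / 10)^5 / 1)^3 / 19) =18990246039772 / 579833984375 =32.75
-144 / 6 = -24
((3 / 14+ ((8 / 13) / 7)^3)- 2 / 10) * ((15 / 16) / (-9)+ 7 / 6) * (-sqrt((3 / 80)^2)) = -5751423 / 9645708800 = -0.00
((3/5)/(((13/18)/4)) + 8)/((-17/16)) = -11776/1105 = -10.66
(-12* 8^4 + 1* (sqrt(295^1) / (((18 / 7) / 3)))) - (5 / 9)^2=-3981337 / 81 + 7* sqrt(295) / 6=-49132.27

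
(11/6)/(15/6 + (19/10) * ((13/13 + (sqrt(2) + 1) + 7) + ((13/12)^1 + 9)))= 1023220/21527833 - 50160 * sqrt(2)/21527833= 0.04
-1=-1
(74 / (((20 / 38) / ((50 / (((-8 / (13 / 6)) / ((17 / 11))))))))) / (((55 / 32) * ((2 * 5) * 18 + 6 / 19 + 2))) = -2951897 / 314358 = -9.39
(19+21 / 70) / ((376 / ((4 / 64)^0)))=193 / 3760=0.05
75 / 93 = 25 / 31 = 0.81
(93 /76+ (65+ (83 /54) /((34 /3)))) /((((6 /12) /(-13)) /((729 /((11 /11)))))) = -406261089 /323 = -1257774.27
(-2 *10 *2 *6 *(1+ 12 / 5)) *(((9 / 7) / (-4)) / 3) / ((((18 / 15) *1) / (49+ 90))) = 10127.14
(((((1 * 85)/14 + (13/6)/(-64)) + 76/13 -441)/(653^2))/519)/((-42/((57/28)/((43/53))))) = 15100004273/130352948682937344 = 0.00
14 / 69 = 0.20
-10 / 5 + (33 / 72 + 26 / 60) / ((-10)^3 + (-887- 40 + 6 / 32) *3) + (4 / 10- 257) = -234629287 / 907305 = -258.60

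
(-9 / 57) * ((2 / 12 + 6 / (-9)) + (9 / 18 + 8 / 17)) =-24 / 323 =-0.07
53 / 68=0.78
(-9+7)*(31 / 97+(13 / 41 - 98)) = 774428 / 3977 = 194.73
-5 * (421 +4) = -2125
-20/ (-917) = 20/ 917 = 0.02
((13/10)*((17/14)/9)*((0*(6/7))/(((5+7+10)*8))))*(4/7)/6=0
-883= -883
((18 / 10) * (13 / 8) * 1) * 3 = 351 / 40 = 8.78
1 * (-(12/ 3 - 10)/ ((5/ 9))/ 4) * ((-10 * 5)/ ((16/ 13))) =-1755/ 16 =-109.69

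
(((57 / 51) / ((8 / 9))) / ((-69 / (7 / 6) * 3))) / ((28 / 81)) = -513 / 25024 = -0.02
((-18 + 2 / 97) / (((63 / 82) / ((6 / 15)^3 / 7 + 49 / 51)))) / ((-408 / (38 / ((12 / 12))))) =29401622504 / 13907872125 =2.11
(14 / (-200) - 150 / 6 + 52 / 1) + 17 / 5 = 3033 / 100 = 30.33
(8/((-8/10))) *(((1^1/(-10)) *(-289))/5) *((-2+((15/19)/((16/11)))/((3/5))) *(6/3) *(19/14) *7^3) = 4715613/80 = 58945.16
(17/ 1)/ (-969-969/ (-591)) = -197/ 11210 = -0.02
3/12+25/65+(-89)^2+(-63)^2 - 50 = 615713/52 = 11840.63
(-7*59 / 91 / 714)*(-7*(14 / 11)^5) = 0.15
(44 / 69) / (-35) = -44 / 2415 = -0.02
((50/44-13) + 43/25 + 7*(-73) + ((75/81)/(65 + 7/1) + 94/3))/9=-261845713/4811400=-54.42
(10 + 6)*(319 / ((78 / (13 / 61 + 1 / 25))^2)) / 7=190118896 / 24760929375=0.01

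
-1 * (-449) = 449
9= 9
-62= -62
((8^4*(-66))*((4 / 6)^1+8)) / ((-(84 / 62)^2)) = 562884608 / 441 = 1276382.33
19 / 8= 2.38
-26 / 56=-13 / 28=-0.46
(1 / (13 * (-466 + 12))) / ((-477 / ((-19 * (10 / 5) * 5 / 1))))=-95 / 1407627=-0.00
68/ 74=34/ 37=0.92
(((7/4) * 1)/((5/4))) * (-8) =-56/5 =-11.20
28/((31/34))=952/31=30.71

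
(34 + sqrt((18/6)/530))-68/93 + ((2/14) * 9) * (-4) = sqrt(1590)/530 + 18310/651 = 28.20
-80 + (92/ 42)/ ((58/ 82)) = -46834/ 609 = -76.90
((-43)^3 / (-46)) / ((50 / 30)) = 238521 / 230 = 1037.05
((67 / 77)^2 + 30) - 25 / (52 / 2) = 4593109 / 154154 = 29.80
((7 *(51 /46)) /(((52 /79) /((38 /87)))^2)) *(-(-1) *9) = 30.76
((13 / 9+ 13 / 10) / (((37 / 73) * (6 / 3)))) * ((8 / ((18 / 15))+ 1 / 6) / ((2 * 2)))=739271 / 159840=4.63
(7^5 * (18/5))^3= 27687778725987576/125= 221502229807900.61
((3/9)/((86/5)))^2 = 25/66564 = 0.00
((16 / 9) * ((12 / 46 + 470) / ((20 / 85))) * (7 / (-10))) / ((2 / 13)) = -16732352 / 1035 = -16166.52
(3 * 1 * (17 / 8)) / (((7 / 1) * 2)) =51 / 112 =0.46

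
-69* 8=-552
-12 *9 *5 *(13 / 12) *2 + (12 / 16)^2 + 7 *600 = 48489 / 16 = 3030.56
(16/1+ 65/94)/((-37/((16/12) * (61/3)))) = -63806/5217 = -12.23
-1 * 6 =-6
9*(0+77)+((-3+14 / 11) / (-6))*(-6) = 7604 / 11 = 691.27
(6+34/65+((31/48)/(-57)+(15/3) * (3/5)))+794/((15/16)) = 152310193/177840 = 856.45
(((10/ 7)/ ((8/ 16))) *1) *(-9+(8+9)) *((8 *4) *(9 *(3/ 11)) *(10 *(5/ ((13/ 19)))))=131328000/ 1001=131196.80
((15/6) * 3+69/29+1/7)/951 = 4069/386106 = 0.01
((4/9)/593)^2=16/28483569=0.00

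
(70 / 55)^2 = 196 / 121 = 1.62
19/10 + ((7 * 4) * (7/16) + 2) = 323/20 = 16.15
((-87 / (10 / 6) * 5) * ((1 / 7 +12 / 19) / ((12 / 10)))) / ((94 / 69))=-3091545 / 25004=-123.64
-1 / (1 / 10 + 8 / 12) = -30 / 23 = -1.30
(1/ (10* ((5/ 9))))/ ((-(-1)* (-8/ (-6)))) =27/ 200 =0.14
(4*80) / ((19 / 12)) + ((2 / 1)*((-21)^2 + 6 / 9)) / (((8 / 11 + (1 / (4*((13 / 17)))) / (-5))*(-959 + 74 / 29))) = 600694715320 / 2992850037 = 200.71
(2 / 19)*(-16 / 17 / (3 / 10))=-320 / 969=-0.33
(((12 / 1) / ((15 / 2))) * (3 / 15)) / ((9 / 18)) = 16 / 25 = 0.64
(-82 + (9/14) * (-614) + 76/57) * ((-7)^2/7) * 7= -69881/3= -23293.67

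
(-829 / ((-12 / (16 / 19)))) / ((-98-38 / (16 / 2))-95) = -13264 / 45087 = -0.29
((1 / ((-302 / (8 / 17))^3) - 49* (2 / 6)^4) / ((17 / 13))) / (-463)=10774994100923 / 10784314318793913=0.00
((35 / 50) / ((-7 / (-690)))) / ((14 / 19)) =1311 / 14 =93.64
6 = 6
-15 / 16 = -0.94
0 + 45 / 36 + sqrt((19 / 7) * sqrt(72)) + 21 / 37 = 269 / 148 + 2^(3 / 4) * sqrt(399) / 7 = 6.62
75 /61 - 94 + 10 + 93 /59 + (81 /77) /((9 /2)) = -22436004 /277123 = -80.96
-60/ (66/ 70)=-700/ 11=-63.64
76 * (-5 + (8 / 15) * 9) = -76 / 5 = -15.20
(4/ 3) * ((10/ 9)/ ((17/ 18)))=80/ 51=1.57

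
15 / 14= 1.07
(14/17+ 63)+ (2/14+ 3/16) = 122149/1904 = 64.15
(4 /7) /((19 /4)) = 16 /133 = 0.12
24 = 24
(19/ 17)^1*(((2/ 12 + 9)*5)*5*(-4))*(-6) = 104500/ 17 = 6147.06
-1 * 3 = -3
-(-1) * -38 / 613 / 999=-38 / 612387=-0.00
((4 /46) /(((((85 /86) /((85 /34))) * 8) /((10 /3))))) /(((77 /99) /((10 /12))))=1075 /10948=0.10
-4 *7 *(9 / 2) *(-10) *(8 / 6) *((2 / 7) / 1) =480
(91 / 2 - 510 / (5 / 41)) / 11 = -8273 / 22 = -376.05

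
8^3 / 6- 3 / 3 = 253 / 3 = 84.33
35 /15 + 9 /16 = 139 /48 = 2.90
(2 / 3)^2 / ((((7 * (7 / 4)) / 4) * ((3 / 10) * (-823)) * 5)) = -128 / 1088829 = -0.00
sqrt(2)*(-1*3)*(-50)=150*sqrt(2)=212.13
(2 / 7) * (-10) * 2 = -5.71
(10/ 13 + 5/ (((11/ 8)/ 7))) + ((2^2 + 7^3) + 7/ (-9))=479338/ 1287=372.45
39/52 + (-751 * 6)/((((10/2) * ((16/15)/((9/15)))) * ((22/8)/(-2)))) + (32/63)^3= 20329278791/55010340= 369.55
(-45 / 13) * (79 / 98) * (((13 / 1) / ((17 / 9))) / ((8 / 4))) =-31995 / 3332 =-9.60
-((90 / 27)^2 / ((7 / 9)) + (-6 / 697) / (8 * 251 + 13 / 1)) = -140863658 / 9860459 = -14.29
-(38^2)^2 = -2085136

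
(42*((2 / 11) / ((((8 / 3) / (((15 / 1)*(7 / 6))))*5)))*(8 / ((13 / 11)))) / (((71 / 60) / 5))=264600 / 923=286.67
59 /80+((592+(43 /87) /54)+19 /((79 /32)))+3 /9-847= -3655359911 /14845680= -246.22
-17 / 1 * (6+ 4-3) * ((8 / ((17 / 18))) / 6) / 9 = -56 / 3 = -18.67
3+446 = 449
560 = 560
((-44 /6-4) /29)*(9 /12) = -17 /58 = -0.29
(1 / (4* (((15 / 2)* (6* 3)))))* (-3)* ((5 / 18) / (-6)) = 1 / 3888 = 0.00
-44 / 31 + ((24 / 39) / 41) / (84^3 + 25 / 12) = -1.42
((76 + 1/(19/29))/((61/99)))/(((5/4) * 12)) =48609/5795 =8.39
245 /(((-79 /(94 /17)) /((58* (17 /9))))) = -1335740 /711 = -1878.68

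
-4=-4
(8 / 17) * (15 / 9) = 40 / 51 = 0.78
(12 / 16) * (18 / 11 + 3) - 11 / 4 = 8 / 11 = 0.73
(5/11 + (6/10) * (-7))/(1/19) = -3914/55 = -71.16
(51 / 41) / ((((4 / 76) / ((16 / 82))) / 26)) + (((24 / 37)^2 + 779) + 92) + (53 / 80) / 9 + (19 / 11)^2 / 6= 198862670566397 / 200488297680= 991.89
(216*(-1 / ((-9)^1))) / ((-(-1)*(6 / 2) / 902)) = 7216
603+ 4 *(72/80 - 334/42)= 60353/105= 574.79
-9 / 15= -3 / 5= -0.60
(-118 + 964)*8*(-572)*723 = -2798947008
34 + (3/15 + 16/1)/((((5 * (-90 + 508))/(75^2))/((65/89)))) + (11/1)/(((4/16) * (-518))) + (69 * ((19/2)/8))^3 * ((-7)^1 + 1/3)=-3667322.31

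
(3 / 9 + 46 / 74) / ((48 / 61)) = 3233 / 2664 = 1.21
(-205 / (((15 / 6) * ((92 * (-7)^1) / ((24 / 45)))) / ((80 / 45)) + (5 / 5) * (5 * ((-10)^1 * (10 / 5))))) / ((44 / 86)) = 56416 / 253165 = 0.22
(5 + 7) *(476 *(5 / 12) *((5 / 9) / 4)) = 330.56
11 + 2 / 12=67 / 6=11.17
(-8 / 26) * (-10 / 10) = 4 / 13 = 0.31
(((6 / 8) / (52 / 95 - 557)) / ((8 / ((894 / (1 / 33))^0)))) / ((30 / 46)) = -437 / 1691616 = -0.00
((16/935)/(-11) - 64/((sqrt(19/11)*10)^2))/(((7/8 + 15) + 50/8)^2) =-7755776/10203594225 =-0.00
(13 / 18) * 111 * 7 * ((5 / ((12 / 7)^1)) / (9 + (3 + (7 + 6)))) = 23569 / 360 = 65.47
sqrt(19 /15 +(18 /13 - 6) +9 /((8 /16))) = sqrt(557115) /195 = 3.83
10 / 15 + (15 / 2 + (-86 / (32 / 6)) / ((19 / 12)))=-115 / 57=-2.02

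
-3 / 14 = -0.21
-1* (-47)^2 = -2209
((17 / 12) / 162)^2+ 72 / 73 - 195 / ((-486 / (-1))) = 161427529 / 275876928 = 0.59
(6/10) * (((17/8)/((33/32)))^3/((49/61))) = 19180352/2934855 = 6.54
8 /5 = 1.60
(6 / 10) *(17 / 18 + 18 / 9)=53 / 30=1.77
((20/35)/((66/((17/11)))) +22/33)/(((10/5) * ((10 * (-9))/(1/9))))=-0.00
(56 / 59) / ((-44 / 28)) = -392 / 649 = -0.60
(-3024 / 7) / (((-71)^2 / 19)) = -8208 / 5041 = -1.63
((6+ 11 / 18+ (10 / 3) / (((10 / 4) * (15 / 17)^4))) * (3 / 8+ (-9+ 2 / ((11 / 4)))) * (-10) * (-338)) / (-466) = 62868798863 / 124561800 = 504.72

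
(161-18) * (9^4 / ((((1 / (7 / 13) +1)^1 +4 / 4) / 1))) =243243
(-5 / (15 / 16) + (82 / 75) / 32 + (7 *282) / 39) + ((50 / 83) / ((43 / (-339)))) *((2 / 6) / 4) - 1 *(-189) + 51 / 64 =52272862433 / 222705600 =234.72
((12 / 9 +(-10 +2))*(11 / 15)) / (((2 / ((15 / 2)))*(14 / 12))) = -110 / 7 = -15.71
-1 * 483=-483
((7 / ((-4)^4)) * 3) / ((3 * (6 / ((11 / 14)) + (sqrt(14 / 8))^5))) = 528 / 105953 - 847 * sqrt(7) / 847624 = 0.00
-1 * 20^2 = -400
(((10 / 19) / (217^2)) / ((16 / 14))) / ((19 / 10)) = 25 / 4856894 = 0.00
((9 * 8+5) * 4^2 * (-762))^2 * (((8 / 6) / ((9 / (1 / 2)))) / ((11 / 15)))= 89021757440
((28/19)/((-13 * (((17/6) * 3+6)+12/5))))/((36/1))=-70/375687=-0.00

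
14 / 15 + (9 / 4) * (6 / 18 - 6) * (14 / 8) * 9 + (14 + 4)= -43651 / 240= -181.88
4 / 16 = 1 / 4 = 0.25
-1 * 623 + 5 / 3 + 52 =-1708 / 3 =-569.33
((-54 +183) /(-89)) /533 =-129 /47437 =-0.00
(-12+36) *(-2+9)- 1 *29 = 139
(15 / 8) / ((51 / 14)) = 35 / 68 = 0.51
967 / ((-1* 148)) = -6.53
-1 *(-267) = 267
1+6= 7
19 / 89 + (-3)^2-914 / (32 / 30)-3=-605671 / 712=-850.66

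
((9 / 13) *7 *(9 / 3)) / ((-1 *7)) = -27 / 13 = -2.08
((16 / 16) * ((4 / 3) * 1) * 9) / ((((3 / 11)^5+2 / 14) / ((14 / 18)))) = 7891499 / 122064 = 64.65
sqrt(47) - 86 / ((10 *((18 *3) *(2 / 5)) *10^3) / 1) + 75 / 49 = 8.39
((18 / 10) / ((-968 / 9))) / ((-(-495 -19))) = -81 / 2487760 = -0.00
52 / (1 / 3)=156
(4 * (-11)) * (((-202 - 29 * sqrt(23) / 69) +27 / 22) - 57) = 1276 * sqrt(23) / 69 +11342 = 11430.69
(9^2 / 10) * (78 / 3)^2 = 27378 / 5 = 5475.60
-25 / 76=-0.33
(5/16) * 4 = 5/4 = 1.25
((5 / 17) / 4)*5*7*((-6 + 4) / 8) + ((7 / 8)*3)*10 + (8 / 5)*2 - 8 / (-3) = 128411 / 4080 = 31.47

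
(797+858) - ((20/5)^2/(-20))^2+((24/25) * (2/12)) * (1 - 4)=41347/25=1653.88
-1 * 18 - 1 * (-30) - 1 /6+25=221 /6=36.83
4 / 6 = 2 / 3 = 0.67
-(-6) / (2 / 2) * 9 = 54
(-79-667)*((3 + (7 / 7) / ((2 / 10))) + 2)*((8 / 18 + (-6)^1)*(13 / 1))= 4849000 / 9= 538777.78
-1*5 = -5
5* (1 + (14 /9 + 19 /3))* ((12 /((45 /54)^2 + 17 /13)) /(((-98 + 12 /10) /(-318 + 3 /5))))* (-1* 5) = -495144000 /113377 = -4367.23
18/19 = 0.95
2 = 2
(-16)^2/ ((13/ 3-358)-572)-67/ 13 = -196043/ 36101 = -5.43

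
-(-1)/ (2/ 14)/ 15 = 7/ 15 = 0.47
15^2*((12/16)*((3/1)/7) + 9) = 58725/28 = 2097.32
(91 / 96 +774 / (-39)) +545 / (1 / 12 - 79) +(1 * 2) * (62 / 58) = -811135463 / 34273824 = -23.67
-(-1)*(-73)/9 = -8.11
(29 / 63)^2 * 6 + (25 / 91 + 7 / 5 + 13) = 1371283 / 85995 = 15.95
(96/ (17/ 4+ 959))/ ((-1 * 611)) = -384/ 2354183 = -0.00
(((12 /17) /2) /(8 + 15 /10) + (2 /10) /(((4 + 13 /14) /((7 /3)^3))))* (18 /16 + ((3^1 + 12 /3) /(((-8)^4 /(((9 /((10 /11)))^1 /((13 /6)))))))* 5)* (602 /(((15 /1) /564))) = 81004892009657 /5562835200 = 14561.80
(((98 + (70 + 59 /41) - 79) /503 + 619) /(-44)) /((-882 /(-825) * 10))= -63846725 /48505296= -1.32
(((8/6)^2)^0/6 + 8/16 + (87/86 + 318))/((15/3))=82477/1290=63.94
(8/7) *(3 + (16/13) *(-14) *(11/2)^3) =-297832/91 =-3272.88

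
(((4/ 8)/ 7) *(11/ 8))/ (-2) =-11/ 224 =-0.05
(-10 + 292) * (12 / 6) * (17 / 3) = 3196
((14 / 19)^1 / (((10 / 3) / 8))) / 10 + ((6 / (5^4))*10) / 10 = 2214 / 11875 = 0.19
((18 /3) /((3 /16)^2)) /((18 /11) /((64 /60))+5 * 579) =45056 /764685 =0.06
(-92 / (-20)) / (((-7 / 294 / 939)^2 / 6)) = 214639106472 / 5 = 42927821294.40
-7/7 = -1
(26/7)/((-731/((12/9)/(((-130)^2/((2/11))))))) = -4/54879825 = -0.00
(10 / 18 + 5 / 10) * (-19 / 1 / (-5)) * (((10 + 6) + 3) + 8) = 1083 / 10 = 108.30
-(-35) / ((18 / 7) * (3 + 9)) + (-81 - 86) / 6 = -5767 / 216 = -26.70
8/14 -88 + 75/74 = -44763/518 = -86.42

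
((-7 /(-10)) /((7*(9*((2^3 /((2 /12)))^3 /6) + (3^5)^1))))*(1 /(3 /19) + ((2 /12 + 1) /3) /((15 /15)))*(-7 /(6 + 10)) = -121 /68351040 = -0.00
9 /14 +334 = 334.64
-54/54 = -1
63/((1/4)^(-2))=63/16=3.94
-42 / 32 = -21 / 16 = -1.31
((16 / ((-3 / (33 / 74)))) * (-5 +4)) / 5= 0.48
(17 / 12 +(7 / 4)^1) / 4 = 19 / 24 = 0.79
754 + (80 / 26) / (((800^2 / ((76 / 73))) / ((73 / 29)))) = 754.00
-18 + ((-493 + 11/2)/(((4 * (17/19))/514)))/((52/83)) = -30401571/272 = -111770.48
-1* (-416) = 416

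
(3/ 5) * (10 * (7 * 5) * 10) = 2100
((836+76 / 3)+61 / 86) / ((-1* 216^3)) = -222407 / 2600045568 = -0.00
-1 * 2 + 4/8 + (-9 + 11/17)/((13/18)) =-5775/442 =-13.07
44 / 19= 2.32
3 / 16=0.19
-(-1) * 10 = 10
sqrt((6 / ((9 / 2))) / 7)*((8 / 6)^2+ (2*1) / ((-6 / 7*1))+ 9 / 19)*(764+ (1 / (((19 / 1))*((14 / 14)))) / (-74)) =-716122*sqrt(21) / 120213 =-27.30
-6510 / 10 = -651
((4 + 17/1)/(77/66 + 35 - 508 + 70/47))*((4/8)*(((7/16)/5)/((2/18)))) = -186543/10610960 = -0.02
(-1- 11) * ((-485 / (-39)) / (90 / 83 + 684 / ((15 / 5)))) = -80510 / 123591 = -0.65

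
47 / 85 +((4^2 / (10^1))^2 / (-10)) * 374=-202281 / 2125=-95.19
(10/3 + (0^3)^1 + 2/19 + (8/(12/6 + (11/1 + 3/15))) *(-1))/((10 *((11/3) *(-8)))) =-111/11495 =-0.01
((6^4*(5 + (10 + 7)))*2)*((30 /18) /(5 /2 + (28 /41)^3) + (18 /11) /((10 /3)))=3632768064 /58865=61713.55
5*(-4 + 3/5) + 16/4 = -13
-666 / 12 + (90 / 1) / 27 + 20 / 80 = -623 / 12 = -51.92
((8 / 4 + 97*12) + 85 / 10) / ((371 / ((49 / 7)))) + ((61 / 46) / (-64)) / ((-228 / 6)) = 131396897 / 5929216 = 22.16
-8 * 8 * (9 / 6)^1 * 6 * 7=-4032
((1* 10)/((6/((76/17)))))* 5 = 1900/51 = 37.25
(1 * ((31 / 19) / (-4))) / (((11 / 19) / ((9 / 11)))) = -279 / 484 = -0.58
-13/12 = -1.08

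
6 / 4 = 3 / 2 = 1.50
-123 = -123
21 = 21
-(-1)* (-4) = -4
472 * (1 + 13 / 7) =9440 / 7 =1348.57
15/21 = 5/7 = 0.71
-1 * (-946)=946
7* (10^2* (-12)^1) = -8400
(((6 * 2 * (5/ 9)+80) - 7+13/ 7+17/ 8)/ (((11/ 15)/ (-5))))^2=123429255625/ 379456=325279.49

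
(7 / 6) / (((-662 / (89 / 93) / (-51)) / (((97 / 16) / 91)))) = 146761 / 25611456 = 0.01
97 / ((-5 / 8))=-776 / 5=-155.20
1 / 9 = 0.11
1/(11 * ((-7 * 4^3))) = -1/4928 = -0.00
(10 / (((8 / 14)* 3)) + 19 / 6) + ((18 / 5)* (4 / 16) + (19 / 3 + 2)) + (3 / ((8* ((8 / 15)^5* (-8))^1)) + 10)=853971997 / 31457280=27.15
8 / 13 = 0.62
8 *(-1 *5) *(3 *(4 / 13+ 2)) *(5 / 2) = -9000 / 13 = -692.31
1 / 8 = 0.12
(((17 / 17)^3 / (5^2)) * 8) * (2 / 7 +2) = 0.73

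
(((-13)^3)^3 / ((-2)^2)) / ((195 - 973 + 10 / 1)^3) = 10604499373 / 1811939328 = 5.85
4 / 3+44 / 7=160 / 21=7.62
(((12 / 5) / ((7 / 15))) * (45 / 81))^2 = 400 / 49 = 8.16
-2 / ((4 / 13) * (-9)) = 13 / 18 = 0.72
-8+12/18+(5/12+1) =-71/12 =-5.92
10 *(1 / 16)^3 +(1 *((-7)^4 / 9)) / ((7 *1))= 702509 / 18432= 38.11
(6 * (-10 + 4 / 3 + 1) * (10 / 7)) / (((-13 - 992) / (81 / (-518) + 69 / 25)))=516994 / 3036775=0.17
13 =13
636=636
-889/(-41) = 889/41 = 21.68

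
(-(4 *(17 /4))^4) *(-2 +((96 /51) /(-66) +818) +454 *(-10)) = 10264141340 /33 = 311034586.06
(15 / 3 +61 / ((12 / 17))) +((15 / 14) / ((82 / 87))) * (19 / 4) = 1333741 / 13776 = 96.82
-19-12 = -31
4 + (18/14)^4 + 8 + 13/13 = 37774/2401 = 15.73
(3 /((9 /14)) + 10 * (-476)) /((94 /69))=-3490.62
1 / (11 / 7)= 7 / 11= 0.64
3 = 3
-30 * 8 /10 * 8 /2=-96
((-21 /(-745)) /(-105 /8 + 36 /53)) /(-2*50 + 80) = 742 /6552275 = 0.00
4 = 4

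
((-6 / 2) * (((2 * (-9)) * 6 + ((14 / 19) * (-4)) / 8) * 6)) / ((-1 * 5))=-37062 / 95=-390.13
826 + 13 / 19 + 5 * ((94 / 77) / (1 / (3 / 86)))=52019272 / 62909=826.90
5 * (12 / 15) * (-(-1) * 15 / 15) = 4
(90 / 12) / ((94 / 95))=1425 / 188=7.58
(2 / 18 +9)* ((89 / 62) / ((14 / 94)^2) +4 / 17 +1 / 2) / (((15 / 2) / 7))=277175744 / 498015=556.56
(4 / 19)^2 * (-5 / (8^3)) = -0.00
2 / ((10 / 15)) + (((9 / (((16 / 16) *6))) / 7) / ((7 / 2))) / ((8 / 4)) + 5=787 / 98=8.03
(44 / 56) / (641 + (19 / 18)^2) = 1782 / 1456315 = 0.00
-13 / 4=-3.25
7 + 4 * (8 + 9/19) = 40.89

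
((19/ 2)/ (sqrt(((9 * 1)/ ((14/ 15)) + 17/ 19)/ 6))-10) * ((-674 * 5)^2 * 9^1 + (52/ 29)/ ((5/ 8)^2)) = -148207551656/ 145 + 1407971740732 * sqrt(1118397)/ 2032175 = -289413219.28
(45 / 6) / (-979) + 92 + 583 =1321635 / 1958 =674.99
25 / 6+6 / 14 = 193 / 42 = 4.60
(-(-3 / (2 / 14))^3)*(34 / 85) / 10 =9261 / 25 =370.44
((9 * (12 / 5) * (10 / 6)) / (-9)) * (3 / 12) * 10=-10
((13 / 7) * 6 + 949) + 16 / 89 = 598281 / 623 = 960.32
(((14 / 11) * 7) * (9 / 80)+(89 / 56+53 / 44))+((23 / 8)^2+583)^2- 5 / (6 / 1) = 1653906196067 / 4730880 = 349598.00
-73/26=-2.81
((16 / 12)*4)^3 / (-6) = -2048 / 81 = -25.28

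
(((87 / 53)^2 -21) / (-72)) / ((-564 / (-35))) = 149975 / 9505656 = 0.02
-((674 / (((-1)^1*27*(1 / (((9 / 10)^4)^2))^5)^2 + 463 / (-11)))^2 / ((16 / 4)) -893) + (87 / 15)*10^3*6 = 43187440424782996769504029340672136063390823775899407440874961051296884159448831414621976384135626669921232980935627027280611024318160008148371223555212343240224792948 / 1209969473700595045033847088532118229129813674976222255285308351695607559361714802610543988349756834297024459240240072597844423636748081706138246559423978227569009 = 35693.00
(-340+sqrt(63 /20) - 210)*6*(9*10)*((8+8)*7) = -33156658.65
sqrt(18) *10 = 30 *sqrt(2) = 42.43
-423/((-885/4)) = 564/295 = 1.91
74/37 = 2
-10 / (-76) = 5 / 38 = 0.13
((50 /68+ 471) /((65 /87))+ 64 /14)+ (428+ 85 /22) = 90856708 /85085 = 1067.83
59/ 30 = 1.97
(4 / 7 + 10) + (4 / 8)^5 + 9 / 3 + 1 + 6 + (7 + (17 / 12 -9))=13453 / 672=20.02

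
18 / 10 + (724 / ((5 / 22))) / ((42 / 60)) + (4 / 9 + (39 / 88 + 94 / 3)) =127092821 / 27720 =4584.88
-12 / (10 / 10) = -12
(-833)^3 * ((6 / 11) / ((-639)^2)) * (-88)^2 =-813837428096 / 136107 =-5979394.36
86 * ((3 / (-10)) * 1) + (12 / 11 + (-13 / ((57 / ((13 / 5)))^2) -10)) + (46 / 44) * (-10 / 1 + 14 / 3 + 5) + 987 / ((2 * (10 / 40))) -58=3361101731 / 1786950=1880.92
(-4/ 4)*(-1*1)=1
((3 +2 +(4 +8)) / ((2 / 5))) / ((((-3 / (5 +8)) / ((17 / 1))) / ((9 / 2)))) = -56355 / 4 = -14088.75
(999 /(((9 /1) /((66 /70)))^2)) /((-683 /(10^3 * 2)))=-1074480 /33467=-32.11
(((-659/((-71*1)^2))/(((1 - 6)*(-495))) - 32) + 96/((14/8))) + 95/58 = 124078276321/5065448850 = 24.50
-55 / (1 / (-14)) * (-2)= -1540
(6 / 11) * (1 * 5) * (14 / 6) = 70 / 11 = 6.36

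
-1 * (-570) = 570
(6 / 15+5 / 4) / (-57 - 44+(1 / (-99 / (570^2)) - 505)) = -363 / 855320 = -0.00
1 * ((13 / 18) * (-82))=-533 / 9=-59.22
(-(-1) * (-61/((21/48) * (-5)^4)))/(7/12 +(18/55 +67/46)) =-2963136/31441375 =-0.09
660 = 660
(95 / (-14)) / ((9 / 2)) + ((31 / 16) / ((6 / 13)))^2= 1039583 / 64512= 16.11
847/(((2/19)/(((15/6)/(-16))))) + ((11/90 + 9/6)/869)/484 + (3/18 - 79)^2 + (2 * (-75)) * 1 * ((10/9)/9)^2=364636436949589/73587476160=4955.14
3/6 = 1/2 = 0.50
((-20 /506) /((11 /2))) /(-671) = 20 /1867393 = 0.00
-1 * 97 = -97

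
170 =170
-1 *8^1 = -8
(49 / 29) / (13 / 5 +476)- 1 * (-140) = 9715825 / 69397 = 140.00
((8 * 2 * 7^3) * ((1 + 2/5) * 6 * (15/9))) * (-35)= -2689120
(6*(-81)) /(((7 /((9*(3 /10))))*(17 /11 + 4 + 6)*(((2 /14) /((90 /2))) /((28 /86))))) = -9093546 /5461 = -1665.18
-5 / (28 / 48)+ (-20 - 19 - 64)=-781 / 7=-111.57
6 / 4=1.50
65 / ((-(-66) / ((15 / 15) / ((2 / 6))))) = 65 / 22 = 2.95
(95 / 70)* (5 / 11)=95 / 154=0.62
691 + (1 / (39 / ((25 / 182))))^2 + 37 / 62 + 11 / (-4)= 268965346648 / 390457431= 688.85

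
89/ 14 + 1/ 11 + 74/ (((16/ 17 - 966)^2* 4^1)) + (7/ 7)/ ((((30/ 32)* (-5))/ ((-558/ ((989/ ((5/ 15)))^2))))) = 19606982362807366223/ 3040744863908551800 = 6.45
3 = 3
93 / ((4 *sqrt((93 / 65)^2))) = 65 / 4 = 16.25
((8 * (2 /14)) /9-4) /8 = -61 /126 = -0.48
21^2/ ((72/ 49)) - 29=2169/ 8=271.12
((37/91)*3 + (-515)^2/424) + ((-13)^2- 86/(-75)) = 2306060849/2893800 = 796.90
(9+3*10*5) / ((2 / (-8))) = -636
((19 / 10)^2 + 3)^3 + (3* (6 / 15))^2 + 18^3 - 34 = 6088.24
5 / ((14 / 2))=5 / 7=0.71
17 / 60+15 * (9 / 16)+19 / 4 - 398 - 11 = -94927 / 240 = -395.53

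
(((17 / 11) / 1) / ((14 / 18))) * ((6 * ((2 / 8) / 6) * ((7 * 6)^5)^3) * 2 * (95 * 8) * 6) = 111241694012453986790281052160 / 11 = 10112881273859453344571000000.00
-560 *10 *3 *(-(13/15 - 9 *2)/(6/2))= -287840/3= -95946.67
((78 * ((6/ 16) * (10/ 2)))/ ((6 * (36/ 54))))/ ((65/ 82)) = 369/ 8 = 46.12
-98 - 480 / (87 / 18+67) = -104.68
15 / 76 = 0.20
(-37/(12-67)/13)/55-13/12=-1.08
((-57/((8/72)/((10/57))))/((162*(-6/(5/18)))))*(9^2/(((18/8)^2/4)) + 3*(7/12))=1.69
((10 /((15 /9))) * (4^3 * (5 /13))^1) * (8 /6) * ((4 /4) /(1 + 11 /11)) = 1280 /13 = 98.46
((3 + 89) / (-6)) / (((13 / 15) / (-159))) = 36570 / 13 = 2813.08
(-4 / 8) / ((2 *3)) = -1 / 12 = -0.08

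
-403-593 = -996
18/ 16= 9/ 8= 1.12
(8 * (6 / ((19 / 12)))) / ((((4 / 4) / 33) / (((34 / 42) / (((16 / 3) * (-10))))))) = -15.18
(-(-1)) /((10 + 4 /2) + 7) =1 /19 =0.05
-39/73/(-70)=39/5110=0.01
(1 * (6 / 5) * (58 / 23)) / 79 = 348 / 9085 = 0.04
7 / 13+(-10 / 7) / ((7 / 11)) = -1087 / 637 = -1.71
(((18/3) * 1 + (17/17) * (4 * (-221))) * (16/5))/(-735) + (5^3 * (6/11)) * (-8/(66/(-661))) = 2430874808/444675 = 5466.63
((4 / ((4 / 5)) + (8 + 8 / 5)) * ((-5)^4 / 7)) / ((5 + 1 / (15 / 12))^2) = 228125 / 5887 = 38.75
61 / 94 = 0.65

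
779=779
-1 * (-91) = 91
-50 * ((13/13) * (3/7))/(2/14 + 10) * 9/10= -135/71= -1.90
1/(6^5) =1/7776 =0.00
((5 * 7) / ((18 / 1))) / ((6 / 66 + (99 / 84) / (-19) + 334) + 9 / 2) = 102410 / 17829639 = 0.01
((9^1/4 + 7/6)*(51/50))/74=0.05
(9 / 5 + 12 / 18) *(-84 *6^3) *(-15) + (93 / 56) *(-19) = 37592601 / 56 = 671296.45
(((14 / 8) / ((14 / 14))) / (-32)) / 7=-1 / 128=-0.01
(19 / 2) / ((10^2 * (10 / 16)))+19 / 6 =2489 / 750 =3.32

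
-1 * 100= -100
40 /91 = 0.44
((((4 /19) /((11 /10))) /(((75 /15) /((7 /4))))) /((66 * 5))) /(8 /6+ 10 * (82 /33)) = 7 /902880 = 0.00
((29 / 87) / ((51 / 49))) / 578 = 0.00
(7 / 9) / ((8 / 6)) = 7 / 12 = 0.58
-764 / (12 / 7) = -1337 / 3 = -445.67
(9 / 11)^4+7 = 7.45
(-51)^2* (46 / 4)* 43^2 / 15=36870909 / 10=3687090.90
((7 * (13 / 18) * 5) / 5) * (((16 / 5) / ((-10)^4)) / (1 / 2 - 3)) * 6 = -182 / 46875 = -0.00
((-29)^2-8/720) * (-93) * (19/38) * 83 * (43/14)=-8374155271/840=-9969232.47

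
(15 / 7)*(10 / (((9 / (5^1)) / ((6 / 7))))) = 500 / 49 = 10.20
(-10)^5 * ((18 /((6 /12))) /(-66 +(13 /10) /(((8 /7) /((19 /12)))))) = 3456000000 /61631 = 56075.68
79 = 79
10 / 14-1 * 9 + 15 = 47 / 7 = 6.71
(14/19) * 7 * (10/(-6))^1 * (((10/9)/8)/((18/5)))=-6125/18468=-0.33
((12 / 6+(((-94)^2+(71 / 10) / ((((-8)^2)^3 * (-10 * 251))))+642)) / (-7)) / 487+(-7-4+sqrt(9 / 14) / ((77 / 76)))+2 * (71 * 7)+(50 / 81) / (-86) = 114 * sqrt(14) / 539+76579779422087005693 / 78125735529676800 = 981.00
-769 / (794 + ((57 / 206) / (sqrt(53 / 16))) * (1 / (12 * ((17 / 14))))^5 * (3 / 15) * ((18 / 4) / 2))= -5740785902464843748221626163200 / 5927417433754338018217884918311 + 103429508326683456960 * sqrt(53) / 5927417433754338018217884918311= -0.97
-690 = -690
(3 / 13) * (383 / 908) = 1149 / 11804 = 0.10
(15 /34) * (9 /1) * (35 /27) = 175 /34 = 5.15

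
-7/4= -1.75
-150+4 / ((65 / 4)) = -149.75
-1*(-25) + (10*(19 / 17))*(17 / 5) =63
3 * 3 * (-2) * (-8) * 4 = 576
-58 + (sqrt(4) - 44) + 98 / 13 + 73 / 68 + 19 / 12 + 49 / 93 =-3669853 / 41106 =-89.28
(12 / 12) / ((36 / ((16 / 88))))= 1 / 198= 0.01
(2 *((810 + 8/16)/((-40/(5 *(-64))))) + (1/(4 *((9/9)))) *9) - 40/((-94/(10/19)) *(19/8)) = 880271327/67868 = 12970.34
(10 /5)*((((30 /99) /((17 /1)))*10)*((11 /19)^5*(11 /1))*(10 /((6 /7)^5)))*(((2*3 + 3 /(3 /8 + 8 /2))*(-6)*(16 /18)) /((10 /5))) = -1005376972600 /10228764969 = -98.29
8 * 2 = 16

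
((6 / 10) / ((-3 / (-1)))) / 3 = 1 / 15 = 0.07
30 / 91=0.33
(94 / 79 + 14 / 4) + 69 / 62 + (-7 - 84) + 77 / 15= -2941147 / 36735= -80.06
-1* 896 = -896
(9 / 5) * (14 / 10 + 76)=3483 / 25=139.32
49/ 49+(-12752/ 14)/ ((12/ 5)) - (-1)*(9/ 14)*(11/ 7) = -110989/ 294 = -377.51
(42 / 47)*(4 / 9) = 0.40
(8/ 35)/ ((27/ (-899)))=-7192/ 945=-7.61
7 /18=0.39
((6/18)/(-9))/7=-1/189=-0.01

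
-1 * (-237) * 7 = 1659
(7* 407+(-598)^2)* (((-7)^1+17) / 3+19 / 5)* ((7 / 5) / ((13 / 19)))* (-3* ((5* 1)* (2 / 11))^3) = -205184265720 / 17303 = -11858305.83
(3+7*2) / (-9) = -17 / 9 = -1.89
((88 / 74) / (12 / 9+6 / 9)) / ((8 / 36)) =99 / 37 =2.68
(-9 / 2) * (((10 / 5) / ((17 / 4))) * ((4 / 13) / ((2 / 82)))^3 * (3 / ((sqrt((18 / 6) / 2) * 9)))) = -17643776 * sqrt(6) / 37349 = -1157.15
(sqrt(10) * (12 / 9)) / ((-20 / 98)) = -98 * sqrt(10) / 15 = -20.66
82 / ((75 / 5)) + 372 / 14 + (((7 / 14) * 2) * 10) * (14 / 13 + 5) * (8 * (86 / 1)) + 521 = 57824497 / 1365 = 42362.27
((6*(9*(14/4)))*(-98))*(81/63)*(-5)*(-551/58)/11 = -1131165/11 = -102833.18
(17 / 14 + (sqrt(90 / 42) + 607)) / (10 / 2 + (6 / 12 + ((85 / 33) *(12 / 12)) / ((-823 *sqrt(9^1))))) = 162954 *sqrt(105) / 6272539 + 53367435 / 482503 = 110.87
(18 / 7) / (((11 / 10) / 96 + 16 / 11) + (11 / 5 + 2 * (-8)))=-190080 / 911729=-0.21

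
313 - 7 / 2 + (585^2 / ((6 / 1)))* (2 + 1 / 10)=480353 / 4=120088.25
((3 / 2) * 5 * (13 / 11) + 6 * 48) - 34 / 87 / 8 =1136207 / 3828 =296.81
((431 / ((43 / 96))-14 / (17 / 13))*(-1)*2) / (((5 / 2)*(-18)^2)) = -2.35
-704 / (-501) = 704 / 501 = 1.41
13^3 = 2197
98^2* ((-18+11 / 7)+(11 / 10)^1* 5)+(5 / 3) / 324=-102019171 / 972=-104957.99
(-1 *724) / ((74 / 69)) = -24978 / 37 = -675.08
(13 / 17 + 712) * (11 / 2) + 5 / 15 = 3920.54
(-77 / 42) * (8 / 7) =-44 / 21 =-2.10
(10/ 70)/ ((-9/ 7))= -1/ 9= -0.11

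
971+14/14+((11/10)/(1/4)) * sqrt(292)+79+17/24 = 44 * sqrt(73)/5+25241/24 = 1126.90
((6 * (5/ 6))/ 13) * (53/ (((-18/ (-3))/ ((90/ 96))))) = 1325/ 416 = 3.19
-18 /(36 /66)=-33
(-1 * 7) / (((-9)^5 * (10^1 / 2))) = 7 / 295245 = 0.00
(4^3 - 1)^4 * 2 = 31505922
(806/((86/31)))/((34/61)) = 762073/1462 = 521.25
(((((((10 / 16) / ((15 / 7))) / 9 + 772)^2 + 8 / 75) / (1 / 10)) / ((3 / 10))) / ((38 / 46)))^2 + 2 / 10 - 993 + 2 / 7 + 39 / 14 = 8948722024244600912603441603 / 15470800208640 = 578426578041321.69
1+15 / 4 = 19 / 4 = 4.75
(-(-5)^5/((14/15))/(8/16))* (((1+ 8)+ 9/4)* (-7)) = -2109375/4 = -527343.75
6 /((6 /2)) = 2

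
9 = 9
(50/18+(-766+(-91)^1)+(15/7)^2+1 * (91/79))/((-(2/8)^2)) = 472962272/34839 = 13575.66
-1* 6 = -6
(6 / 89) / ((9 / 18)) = 12 / 89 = 0.13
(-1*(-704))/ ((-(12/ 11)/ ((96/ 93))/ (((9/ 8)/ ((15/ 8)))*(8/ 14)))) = -247808/ 1085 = -228.39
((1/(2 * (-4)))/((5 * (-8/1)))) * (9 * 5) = 9/64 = 0.14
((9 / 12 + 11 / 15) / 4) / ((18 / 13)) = 1157 / 4320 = 0.27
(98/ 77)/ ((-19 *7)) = -2/ 209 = -0.01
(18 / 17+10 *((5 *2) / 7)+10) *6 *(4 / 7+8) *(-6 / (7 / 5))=-32572800 / 5831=-5586.14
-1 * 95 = -95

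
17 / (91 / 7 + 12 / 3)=1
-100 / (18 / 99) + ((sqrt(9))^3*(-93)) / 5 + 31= -5106 / 5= -1021.20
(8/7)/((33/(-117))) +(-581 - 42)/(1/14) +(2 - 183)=-685843/77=-8907.05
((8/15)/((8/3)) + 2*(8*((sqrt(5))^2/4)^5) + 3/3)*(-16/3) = -16009/60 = -266.82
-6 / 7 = -0.86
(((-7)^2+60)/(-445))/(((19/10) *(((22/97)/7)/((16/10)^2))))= -4736704/465025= -10.19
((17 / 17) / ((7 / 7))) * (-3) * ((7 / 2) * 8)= -84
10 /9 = 1.11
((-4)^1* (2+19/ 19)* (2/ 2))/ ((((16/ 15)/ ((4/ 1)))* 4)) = -45/ 4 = -11.25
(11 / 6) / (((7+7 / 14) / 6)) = 22 / 15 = 1.47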